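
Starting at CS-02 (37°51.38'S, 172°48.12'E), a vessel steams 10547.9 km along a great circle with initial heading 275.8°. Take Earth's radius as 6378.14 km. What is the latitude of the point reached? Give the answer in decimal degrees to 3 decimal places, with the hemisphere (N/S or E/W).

7.491°N

CS-02: φ = -37.85633°, λ = +172.80200°
δ = d/R = 10547.9/6378.14 = 1.653758 rad
φ₂ = arcsin(sin φ₁ cos δ + cos φ₁ sin δ cos θ)
   = arcsin(-0.61368·-0.08287 + 0.78955·0.99656·0.10106) = 7.49089°
λ₂ = λ₁ + atan2(sin θ sin δ cos φ₁, cos δ − sin φ₁ sin φ₂) = 82.59256°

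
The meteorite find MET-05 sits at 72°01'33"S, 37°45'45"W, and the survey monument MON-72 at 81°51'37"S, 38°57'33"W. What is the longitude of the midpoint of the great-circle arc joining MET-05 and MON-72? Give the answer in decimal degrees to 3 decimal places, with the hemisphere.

38.139°W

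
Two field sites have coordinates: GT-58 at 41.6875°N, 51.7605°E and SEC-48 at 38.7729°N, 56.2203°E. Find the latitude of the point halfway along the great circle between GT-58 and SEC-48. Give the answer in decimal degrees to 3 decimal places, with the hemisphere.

40.252°N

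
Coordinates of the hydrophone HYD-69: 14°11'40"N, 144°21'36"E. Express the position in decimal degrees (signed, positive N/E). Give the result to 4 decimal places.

lat: 14.1944° N → +14.1944°
lon: 144.3600° E → +144.3600°

+14.1944°, +144.3600°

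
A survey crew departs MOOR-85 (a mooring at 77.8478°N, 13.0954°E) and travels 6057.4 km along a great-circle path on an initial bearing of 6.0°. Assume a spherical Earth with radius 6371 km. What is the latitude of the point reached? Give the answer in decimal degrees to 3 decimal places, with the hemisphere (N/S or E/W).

47.597°N

δ = d/R = 6057.4/6371 = 0.950777 rad
φ₂ = arcsin(sin φ₁ cos δ + cos φ₁ sin δ cos θ)
   = arcsin(0.97759·0.58105 + 0.21051·0.81387·0.99452) = 47.59689°
λ₂ = λ₁ + atan2(sin θ sin δ cos φ₁, cos δ − sin φ₁ sin φ₂) = -174.15211°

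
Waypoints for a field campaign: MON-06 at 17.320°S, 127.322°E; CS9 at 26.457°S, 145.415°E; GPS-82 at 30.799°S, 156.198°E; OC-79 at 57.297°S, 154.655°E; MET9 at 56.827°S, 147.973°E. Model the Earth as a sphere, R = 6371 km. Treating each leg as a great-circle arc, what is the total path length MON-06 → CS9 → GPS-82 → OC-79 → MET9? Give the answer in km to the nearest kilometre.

MON-06→CS9: c = 0.333046 rad, d = 2121.84 km
CS9→GPS-82: c = 0.181626 rad, d = 1157.14 km
GPS-82→OC-79: c = 0.462854 rad, d = 2948.85 km
OC-79→MET9: c = 0.063913 rad, d = 407.19 km
Total = 2121.84 + 1157.14 + 2948.85 + 407.19 = 6635.01 km

6635 km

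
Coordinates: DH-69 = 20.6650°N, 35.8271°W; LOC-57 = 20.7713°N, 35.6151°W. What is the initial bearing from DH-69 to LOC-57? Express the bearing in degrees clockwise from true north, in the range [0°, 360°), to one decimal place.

Δλ = 0.2120°
y = sin Δλ · cos φ₂ = 0.003460
x = cos φ₁ sin φ₂ − sin φ₁ cos φ₂ cos Δλ = 0.001858
θ = atan2(y, x) = 61.7676° → 61.7676° (mod 360°)

61.8°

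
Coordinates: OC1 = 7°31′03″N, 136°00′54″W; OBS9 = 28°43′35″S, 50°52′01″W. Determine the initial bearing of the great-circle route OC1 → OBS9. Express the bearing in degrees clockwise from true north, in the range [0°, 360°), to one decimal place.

119.1°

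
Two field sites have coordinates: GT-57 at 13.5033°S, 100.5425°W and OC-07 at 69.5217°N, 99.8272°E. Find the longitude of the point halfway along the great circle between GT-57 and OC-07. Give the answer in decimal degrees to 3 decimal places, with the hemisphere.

111.244°W

Bx = cos φ₂ cos Δλ = -0.327975,  By = cos φ₂ sin Δλ = -0.121775
φₘ = atan2(sin φ₁ + sin φ₂, √((cos φ₁ + Bx)² + By²)) = 47.00235°
λₘ = λ₁ + atan2(By, cos φ₁ + Bx) = -111.24407°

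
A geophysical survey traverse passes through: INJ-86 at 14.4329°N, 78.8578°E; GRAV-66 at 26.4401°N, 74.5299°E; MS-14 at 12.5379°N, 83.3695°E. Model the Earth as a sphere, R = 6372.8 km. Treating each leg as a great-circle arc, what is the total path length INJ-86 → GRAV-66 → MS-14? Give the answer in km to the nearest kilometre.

INJ-86→GRAV-66: c = 0.221136 rad, d = 1409.26 km
GRAV-66→MS-14: c = 0.282629 rad, d = 1801.14 km
Total = 1409.26 + 1801.14 = 3210.39 km

3210 km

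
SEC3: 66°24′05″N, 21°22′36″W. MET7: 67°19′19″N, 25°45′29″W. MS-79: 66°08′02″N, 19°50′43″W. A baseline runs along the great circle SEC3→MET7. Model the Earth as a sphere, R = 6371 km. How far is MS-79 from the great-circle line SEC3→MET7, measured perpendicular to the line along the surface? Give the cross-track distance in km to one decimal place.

SEC3: φ = +66.40139°, λ = -21.37667°
MET7: φ = +67.32194°, λ = -25.75806°
MS-79: φ = +66.13389°, λ = -19.84528°
δ₁₃ = central angle SEC3→MS-79 = 0.011726 rad  (haversine)
θ₁₃ = bearing SEC3→MS-79 = 112.760°,  θ₁₂ = bearing SEC3→MET7 = 300.136°
dₓₜ = R·arcsin(sin δ₁₃ · sin(θ₁₃ − θ₁₂)) = 6371·arcsin(0.01173·sin(-187.376°)) = 9.591 km
|dₓₜ| = 9.591 km

9.6 km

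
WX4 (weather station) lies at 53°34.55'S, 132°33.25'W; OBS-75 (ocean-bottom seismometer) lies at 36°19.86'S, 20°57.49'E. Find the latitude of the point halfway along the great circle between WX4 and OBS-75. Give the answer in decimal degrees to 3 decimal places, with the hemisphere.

74.739°S

WX4: φ = -53.57583°, λ = -132.55417°
OBS-75: φ = -36.33100°, λ = +20.95817°
Bx = cos φ₂ cos Δλ = -0.721044,  By = cos φ₂ sin Δλ = 0.359305
φₘ = atan2(sin φ₁ + sin φ₂, √((cos φ₁ + Bx)² + By²)) = -74.73879°
λₘ = λ₁ + atan2(By, cos φ₁ + Bx) = -23.04729°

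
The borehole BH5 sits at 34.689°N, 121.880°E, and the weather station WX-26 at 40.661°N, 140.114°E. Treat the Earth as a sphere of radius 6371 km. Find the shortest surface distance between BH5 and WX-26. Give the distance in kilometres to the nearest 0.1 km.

1732.5 km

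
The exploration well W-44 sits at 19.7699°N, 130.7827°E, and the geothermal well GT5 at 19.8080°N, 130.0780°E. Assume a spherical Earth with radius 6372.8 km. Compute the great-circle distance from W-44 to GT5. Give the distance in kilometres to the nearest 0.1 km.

73.9 km

Δφ = 0.0381°,  Δλ = -0.7047°
a = sin²(Δφ/2) + cos φ₁ cos φ₂ sin²(Δλ/2) = 0.000034
c = 2·arcsin(√a) = 0.011592 rad = 0.6642°
d = R·c = 6372.8 × 0.011592 = 73.9 km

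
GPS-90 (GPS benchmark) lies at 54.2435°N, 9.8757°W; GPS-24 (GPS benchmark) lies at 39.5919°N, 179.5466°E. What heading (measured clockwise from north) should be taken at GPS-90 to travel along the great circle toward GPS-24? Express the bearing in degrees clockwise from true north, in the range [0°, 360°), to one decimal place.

Δλ = -170.5777°
y = sin Δλ · cos φ₂ = -0.126155
x = cos φ₁ sin φ₂ − sin φ₁ cos φ₂ cos Δλ = 0.989323
θ = atan2(y, x) = -7.2670° → 352.7330° (mod 360°)

352.7°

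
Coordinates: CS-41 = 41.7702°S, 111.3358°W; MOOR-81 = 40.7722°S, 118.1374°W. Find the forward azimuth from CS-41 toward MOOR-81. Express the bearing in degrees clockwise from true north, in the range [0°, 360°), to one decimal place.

Δλ = -6.8016°
y = sin Δλ · cos φ₂ = -0.089690
x = cos φ₁ sin φ₂ − sin φ₁ cos φ₂ cos Δλ = 0.013867
θ = atan2(y, x) = -81.2110° → 278.7890° (mod 360°)

278.8°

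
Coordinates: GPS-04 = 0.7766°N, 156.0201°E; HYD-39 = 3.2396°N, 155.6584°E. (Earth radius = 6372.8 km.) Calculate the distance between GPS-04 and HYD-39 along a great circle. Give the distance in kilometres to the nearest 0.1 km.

276.9 km

Δφ = 2.4630°,  Δλ = -0.3617°
a = sin²(Δφ/2) + cos φ₁ cos φ₂ sin²(Δλ/2) = 0.000472
c = 2·arcsin(√a) = 0.043448 rad = 2.4894°
d = R·c = 6372.8 × 0.043448 = 276.9 km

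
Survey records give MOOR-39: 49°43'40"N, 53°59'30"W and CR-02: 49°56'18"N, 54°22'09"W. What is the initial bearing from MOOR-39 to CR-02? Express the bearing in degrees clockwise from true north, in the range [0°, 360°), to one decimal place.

311.0°

MOOR-39: φ = +49.72778°, λ = -53.99167°
CR-02: φ = +49.93833°, λ = -54.36917°
Δλ = -0.3775°
y = sin Δλ · cos φ₂ = -0.004240
x = cos φ₁ sin φ₂ − sin φ₁ cos φ₂ cos Δλ = 0.003686
θ = atan2(y, x) = -49.0050° → 310.9950° (mod 360°)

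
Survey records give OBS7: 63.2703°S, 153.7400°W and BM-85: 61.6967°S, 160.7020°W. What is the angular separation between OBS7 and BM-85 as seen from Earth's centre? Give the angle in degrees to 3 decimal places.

3.578°

Δφ = 1.5736°,  Δλ = -6.9620°
a = sin²(Δφ/2) + cos φ₁ cos φ₂ sin²(Δλ/2) = 0.000975
c = 2·arcsin(√a) = 0.062453 rad = 3.5783°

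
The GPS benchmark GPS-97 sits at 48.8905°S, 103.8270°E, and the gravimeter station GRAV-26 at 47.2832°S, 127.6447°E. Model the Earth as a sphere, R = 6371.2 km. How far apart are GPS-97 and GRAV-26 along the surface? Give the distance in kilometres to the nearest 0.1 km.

Δφ = 1.6073°,  Δλ = 23.8177°
a = sin²(Δφ/2) + cos φ₁ cos φ₂ sin²(Δλ/2) = 0.019190
c = 2·arcsin(√a) = 0.277949 rad = 15.9253°
d = R·c = 6371.2 × 0.277949 = 1770.9 km

1770.9 km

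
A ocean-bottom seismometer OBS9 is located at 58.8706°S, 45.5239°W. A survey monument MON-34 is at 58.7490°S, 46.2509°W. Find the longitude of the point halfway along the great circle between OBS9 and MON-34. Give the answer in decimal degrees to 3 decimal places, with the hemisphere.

45.888°W

Bx = cos φ₂ cos Δλ = 0.518746,  By = cos φ₂ sin Δλ = -0.006582
φₘ = atan2(sin φ₁ + sin φ₂, √((cos φ₁ + Bx)² + By²)) = -58.81031°
λₘ = λ₁ + atan2(By, cos φ₁ + Bx) = -45.88804°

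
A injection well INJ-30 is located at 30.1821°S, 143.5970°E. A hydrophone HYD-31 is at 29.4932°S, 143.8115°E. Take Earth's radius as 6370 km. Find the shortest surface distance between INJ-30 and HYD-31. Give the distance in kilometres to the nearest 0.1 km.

79.3 km

Δφ = 0.6889°,  Δλ = 0.2145°
a = sin²(Δφ/2) + cos φ₁ cos φ₂ sin²(Δλ/2) = 0.000039
c = 2·arcsin(√a) = 0.012454 rad = 0.7136°
d = R·c = 6370 × 0.012454 = 79.3 km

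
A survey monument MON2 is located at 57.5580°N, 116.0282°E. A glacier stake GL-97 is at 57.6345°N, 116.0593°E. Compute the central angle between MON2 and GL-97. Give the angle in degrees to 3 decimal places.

Δφ = 0.0765°,  Δλ = 0.0311°
a = sin²(Δφ/2) + cos φ₁ cos φ₂ sin²(Δλ/2) = 0.000000
c = 2·arcsin(√a) = 0.001366 rad = 0.0783°

0.078°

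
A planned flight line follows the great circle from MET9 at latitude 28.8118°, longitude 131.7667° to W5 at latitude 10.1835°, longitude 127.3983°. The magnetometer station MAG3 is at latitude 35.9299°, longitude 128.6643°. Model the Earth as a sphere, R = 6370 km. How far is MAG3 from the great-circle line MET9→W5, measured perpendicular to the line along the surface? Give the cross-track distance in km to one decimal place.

454.0 km

δ₁₃ = central angle MET9→MAG3 = 0.132361 rad  (haversine)
θ₁₃ = bearing MET9→MAG3 = 340.606°,  θ₁₂ = bearing MET9→W5 = 193.263°
dₓₜ = R·arcsin(sin δ₁₃ · sin(θ₁₃ − θ₁₂)) = 6370·arcsin(0.13198·sin(147.343°)) = 454.025 km
|dₓₜ| = 454.025 km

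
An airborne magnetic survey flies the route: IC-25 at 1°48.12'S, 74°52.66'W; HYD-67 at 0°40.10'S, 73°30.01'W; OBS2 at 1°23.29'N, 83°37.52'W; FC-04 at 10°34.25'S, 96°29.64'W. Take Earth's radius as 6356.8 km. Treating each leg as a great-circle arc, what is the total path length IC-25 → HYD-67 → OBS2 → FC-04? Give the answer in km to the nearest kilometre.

3288 km

IC-25: φ = -1.80200°, λ = -74.87767°
HYD-67: φ = -0.66833°, λ = -73.50017°
OBS2: φ = +1.38817°, λ = -83.62533°
FC-04: φ = -10.57083°, λ = -96.49400°
IC-25→HYD-67: c = 0.031132 rad, d = 197.90 km
HYD-67→OBS2: c = 0.180313 rad, d = 1146.21 km
OBS2→FC-04: c = 0.305779 rad, d = 1943.78 km
Total = 197.90 + 1146.21 + 1943.78 = 3287.89 km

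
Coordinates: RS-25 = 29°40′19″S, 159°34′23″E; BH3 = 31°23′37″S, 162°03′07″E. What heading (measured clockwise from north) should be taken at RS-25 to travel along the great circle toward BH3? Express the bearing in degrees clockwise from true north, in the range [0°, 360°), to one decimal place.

129.5°

RS-25: φ = -29.67194°, λ = +159.57306°
BH3: φ = -31.39361°, λ = +162.05194°
Δλ = 2.4789°
y = sin Δλ · cos φ₂ = 0.036920
x = cos φ₁ sin φ₂ − sin φ₁ cos φ₂ cos Δλ = -0.030440
θ = atan2(y, x) = 129.5050° → 129.5050° (mod 360°)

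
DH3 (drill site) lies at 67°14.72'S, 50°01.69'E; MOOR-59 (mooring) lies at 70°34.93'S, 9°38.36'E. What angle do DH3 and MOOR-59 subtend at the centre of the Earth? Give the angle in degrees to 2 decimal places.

14.61°

DH3: φ = -67.24533°, λ = +50.02817°
MOOR-59: φ = -70.58217°, λ = +9.63933°
Δφ = -3.3368°,  Δλ = -40.3888°
a = sin²(Δφ/2) + cos φ₁ cos φ₂ sin²(Δλ/2) = 0.016171
c = 2·arcsin(√a) = 0.255024 rad = 14.6118°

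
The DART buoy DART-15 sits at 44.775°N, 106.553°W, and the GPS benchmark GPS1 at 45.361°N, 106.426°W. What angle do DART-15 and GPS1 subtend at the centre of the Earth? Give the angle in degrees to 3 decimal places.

0.593°

Δφ = 0.5860°,  Δλ = 0.1270°
a = sin²(Δφ/2) + cos φ₁ cos φ₂ sin²(Δλ/2) = 0.000027
c = 2·arcsin(√a) = 0.010347 rad = 0.5928°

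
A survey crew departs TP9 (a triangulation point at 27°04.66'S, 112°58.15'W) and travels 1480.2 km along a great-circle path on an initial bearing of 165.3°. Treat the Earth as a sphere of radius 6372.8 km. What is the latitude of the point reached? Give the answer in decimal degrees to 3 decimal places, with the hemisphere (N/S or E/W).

39.883°S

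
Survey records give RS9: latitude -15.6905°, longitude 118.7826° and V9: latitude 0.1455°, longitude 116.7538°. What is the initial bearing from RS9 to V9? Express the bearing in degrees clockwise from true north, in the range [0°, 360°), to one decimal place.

352.6°

Δλ = -2.0288°
y = sin Δλ · cos φ₂ = -0.035402
x = cos φ₁ sin φ₂ − sin φ₁ cos φ₂ cos Δλ = 0.272715
θ = atan2(y, x) = -7.3963° → 352.6037° (mod 360°)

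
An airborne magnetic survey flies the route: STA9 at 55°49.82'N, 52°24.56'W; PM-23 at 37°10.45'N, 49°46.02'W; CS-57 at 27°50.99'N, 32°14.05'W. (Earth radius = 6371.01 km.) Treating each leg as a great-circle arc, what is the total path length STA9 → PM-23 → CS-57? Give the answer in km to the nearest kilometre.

4023 km

STA9: φ = +55.83033°, λ = -52.40933°
PM-23: φ = +37.17417°, λ = -49.76700°
CS-57: φ = +27.84983°, λ = -32.23417°
STA9→PM-23: c = 0.327096 rad, d = 2083.93 km
PM-23→CS-57: c = 0.304295 rad, d = 1938.67 km
Total = 2083.93 + 1938.67 = 4022.60 km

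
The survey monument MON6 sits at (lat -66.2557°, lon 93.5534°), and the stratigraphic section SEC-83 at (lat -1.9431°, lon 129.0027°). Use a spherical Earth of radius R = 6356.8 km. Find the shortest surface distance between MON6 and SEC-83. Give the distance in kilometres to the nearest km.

Δφ = 64.3126°,  Δλ = 35.4493°
a = sin²(Δφ/2) + cos φ₁ cos φ₂ sin²(Δλ/2) = 0.320568
c = 2·arcsin(√a) = 1.203747 rad = 68.9696°
d = R·c = 6356.8 × 1.203747 = 7652.0 km

7652 km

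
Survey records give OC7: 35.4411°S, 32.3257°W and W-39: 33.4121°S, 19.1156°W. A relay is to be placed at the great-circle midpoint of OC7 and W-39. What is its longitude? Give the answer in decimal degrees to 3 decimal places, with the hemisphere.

25.640°W

Bx = cos φ₂ cos Δλ = 0.812643,  By = cos φ₂ sin Δλ = 0.190755
φₘ = atan2(sin φ₁ + sin φ₂, √((cos φ₁ + Bx)² + By²)) = -34.60472°
λₘ = λ₁ + atan2(By, cos φ₁ + Bx) = -25.64013°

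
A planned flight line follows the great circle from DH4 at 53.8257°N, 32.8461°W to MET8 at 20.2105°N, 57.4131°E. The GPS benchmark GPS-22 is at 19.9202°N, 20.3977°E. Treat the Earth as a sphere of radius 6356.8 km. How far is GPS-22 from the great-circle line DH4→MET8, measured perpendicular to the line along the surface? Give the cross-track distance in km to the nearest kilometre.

δ₁₃ = central angle DH4→GPS-22 = 0.918383 rad  (haversine)
θ₁₃ = bearing DH4→GPS-22 = 108.569°,  θ₁₂ = bearing DH4→MET8 = 77.541°
dₓₜ = R·arcsin(sin δ₁₃ · sin(θ₁₃ − θ₁₂)) = 6356.8·arcsin(0.79462·sin(31.028°)) = 2682.644 km
|dₓₜ| = 2682.644 km

2683 km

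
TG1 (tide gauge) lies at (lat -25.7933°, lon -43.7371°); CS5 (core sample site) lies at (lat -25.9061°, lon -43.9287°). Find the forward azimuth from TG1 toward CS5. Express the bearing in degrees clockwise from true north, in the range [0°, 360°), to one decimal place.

236.8°

Δλ = -0.1916°
y = sin Δλ · cos φ₂ = -0.003008
x = cos φ₁ sin φ₂ − sin φ₁ cos φ₂ cos Δλ = -0.001971
θ = atan2(y, x) = -123.2338° → 236.7662° (mod 360°)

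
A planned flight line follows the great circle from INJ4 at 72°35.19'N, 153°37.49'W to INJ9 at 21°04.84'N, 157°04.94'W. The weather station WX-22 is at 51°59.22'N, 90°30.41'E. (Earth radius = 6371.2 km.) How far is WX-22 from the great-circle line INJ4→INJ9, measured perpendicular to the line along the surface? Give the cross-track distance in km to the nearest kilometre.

4005 km

INJ4: φ = +72.58650°, λ = -153.62483°
INJ9: φ = +21.08067°, λ = -157.08233°
WX-22: φ = +51.98700°, λ = +90.50683°
δ₁₃ = central angle INJ4→WX-22 = 0.834765 rad  (haversine)
θ₁₃ = bearing INJ4→WX-22 = 311.610°,  θ₁₂ = bearing INJ4→INJ9 = 184.121°
dₓₜ = R·arcsin(sin δ₁₃ · sin(θ₁₃ − θ₁₂)) = 6371.2·arcsin(0.74114·sin(127.490°)) = 4005.361 km
|dₓₜ| = 4005.361 km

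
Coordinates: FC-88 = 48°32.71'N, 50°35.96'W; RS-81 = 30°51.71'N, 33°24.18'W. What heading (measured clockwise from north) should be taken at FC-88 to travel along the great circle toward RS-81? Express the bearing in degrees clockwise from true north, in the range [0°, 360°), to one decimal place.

137.3°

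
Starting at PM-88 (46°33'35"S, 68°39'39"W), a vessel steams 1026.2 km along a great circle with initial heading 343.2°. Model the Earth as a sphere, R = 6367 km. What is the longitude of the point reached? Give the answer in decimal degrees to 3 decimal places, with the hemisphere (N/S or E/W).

72.020°W

PM-88: φ = -46.55972°, λ = -68.66083°
δ = d/R = 1026.2/6367 = 0.161175 rad
φ₂ = arcsin(sin φ₁ cos δ + cos φ₁ sin δ cos θ)
   = arcsin(-0.72609·0.98704 + 0.68760·0.16048·0.95732) = -37.66519°
λ₂ = λ₁ + atan2(sin θ sin δ cos φ₁, cos δ − sin φ₁ sin φ₂) = -72.01998°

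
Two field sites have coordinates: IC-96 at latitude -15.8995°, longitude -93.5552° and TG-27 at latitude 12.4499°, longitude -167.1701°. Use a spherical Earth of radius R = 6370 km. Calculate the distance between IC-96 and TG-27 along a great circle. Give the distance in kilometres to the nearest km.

8685 km

Δφ = 28.3494°,  Δλ = -73.6149°
a = sin²(Δφ/2) + cos φ₁ cos φ₂ sin²(Δλ/2) = 0.397070
c = 2·arcsin(√a) = 1.363453 rad = 78.1201°
d = R·c = 6370 × 1.363453 = 8685.2 km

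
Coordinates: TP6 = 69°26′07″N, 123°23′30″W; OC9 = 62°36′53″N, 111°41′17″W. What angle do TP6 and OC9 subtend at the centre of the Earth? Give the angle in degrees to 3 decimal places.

8.285°

TP6: φ = +69.43528°, λ = -123.39167°
OC9: φ = +62.61472°, λ = -111.68806°
Δφ = -6.8206°,  Δλ = 11.7036°
a = sin²(Δφ/2) + cos φ₁ cos φ₂ sin²(Δλ/2) = 0.005218
c = 2·arcsin(√a) = 0.144598 rad = 8.2849°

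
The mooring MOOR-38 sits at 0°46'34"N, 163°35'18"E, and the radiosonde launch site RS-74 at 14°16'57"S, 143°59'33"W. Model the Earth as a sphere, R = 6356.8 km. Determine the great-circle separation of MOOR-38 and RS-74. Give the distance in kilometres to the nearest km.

MOOR-38: φ = +0.77611°, λ = +163.58833°
RS-74: φ = -14.28250°, λ = -143.99250°
Δφ = -15.0586°,  Δλ = 52.4192°
a = sin²(Δφ/2) + cos φ₁ cos φ₂ sin²(Δλ/2) = 0.206183
c = 2·arcsin(√a) = 0.942665 rad = 54.0107°
d = R·c = 6356.8 × 0.942665 = 5992.3 km

5992 km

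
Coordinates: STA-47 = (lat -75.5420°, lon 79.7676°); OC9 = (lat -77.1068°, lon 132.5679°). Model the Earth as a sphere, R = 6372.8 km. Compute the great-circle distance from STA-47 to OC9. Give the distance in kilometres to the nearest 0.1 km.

Δφ = -1.5648°,  Δλ = 52.8003°
a = sin²(Δφ/2) + cos φ₁ cos φ₂ sin²(Δλ/2) = 0.011200
c = 2·arcsin(√a) = 0.212062 rad = 12.1502°
d = R·c = 6372.8 × 0.212062 = 1351.4 km

1351.4 km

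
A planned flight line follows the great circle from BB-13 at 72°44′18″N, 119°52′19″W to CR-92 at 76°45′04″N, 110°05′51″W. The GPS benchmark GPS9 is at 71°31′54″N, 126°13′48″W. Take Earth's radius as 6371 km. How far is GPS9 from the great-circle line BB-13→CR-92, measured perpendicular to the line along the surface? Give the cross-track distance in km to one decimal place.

BB-13: φ = +72.73833°, λ = -119.87194°
CR-92: φ = +76.75111°, λ = -110.09750°
GPS9: φ = +71.53167°, λ = -126.23000°
δ₁₃ = central angle BB-13→GPS9 = 0.040001 rad  (haversine)
θ₁₃ = bearing BB-13→GPS9 = 241.310°,  θ₁₂ = bearing BB-13→CR-92 = 28.006°
dₓₜ = R·arcsin(sin δ₁₃ · sin(θ₁₃ − θ₁₂)) = 6371·arcsin(0.03999·sin(213.304°)) = -139.904 km
|dₓₜ| = 139.904 km

139.9 km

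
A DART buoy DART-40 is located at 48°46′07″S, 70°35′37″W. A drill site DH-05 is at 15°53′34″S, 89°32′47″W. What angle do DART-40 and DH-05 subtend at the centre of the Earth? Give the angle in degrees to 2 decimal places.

36.34°

DART-40: φ = -48.76861°, λ = -70.59361°
DH-05: φ = -15.89278°, λ = -89.54639°
Δφ = 32.8758°,  Δλ = -18.9528°
a = sin²(Δφ/2) + cos φ₁ cos φ₂ sin²(Δλ/2) = 0.097259
c = 2·arcsin(√a) = 0.634307 rad = 36.3431°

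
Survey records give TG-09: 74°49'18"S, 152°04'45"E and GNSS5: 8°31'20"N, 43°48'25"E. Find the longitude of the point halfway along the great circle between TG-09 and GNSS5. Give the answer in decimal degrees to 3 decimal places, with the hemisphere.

59.138°E

TG-09: φ = -74.82167°, λ = +152.07917°
GNSS5: φ = +8.52222°, λ = +43.80694°
Bx = cos φ₂ cos Δλ = -0.310070,  By = cos φ₂ sin Δλ = -0.939093
φₘ = atan2(sin φ₁ + sin φ₂, √((cos φ₁ + Bx)² + By²)) = -40.98282°
λₘ = λ₁ + atan2(By, cos φ₁ + Bx) = 59.13817°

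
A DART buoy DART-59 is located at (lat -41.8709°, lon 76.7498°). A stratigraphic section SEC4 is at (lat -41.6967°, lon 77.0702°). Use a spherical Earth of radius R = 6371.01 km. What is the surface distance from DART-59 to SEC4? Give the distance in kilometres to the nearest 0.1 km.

Δφ = 0.1742°,  Δλ = 0.3204°
a = sin²(Δφ/2) + cos φ₁ cos φ₂ sin²(Δλ/2) = 0.000007
c = 2·arcsin(√a) = 0.005161 rad = 0.2957°
d = R·c = 6371.01 × 0.005161 = 32.9 km

32.9 km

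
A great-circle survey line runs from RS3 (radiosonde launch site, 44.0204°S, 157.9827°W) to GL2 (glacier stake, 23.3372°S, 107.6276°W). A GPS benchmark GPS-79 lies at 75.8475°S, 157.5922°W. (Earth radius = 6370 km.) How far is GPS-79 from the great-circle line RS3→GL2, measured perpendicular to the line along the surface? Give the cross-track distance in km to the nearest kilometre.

δ₁₃ = central angle RS3→GPS-79 = 0.555495 rad  (haversine)
θ₁₃ = bearing RS3→GPS-79 = 179.819°,  θ₁₂ = bearing RS3→GL2 = 80.191°
dₓₜ = R·arcsin(sin δ₁₃ · sin(θ₁₃ − θ₁₂)) = 6370·arcsin(0.52736·sin(99.628°)) = 3482.963 km
|dₓₜ| = 3482.963 km

3483 km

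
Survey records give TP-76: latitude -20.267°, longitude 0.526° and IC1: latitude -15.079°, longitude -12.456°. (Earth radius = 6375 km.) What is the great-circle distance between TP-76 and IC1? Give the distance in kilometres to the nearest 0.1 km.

1491.6 km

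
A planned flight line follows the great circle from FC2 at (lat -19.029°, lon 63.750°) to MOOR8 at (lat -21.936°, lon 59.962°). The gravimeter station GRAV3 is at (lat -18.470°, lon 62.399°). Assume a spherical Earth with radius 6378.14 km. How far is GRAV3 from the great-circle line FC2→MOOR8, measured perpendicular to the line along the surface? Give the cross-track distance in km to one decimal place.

δ₁₃ = central angle FC2→GRAV3 = 0.024366 rad  (haversine)
θ₁₃ = bearing FC2→GRAV3 = 293.385°,  θ₁₂ = bearing FC2→MOOR8 = 230.025°
dₓₜ = R·arcsin(sin δ₁₃ · sin(θ₁₃ − θ₁₂)) = 6378.14·arcsin(0.02436·sin(63.360°)) = 138.911 km
|dₓₜ| = 138.911 km

138.9 km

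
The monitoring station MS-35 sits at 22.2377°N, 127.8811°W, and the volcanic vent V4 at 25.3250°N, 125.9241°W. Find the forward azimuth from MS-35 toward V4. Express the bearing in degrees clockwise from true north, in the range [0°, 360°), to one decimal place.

29.7°

Δλ = 1.9570°
y = sin Δλ · cos φ₂ = 0.030868
x = cos φ₁ sin φ₂ − sin φ₁ cos φ₂ cos Δλ = 0.054057
θ = atan2(y, x) = 29.7272° → 29.7272° (mod 360°)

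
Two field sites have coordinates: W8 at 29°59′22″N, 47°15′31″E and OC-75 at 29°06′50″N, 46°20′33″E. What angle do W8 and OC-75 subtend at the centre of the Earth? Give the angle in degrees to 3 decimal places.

1.184°

W8: φ = +29.98944°, λ = +47.25861°
OC-75: φ = +29.11389°, λ = +46.34250°
Δφ = -0.8756°,  Δλ = -0.9161°
a = sin²(Δφ/2) + cos φ₁ cos φ₂ sin²(Δλ/2) = 0.000107
c = 2·arcsin(√a) = 0.020663 rad = 1.1839°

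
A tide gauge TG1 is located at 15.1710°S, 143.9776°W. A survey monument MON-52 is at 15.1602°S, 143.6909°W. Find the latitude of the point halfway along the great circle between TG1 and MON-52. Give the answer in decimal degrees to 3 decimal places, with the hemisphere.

Bx = cos φ₂ cos Δλ = 0.965186,  By = cos φ₂ sin Δλ = 0.004830
φₘ = atan2(sin φ₁ + sin φ₂, √((cos φ₁ + Bx)² + By²)) = -15.16565°
λₘ = λ₁ + atan2(By, cos φ₁ + Bx) = -143.83425°

15.166°S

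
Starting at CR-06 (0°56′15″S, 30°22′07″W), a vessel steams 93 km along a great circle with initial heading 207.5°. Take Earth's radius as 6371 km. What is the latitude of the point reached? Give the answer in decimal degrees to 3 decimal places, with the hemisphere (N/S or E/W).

1.679°S

CR-06: φ = -0.93750°, λ = -30.36861°
δ = d/R = 93/6371 = 0.014597 rad
φ₂ = arcsin(sin φ₁ cos δ + cos φ₁ sin δ cos θ)
   = arcsin(-0.01636·0.99989 + 0.99987·0.01460·-0.88701) = -1.67934°
λ₂ = λ₁ + atan2(sin θ sin δ cos φ₁, cos δ − sin φ₁ sin φ₂) = -30.75496°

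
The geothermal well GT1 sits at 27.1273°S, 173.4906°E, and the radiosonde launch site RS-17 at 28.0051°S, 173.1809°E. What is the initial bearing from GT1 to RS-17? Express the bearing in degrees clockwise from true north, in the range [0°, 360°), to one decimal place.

Δλ = -0.3097°
y = sin Δλ · cos φ₂ = -0.004772
x = cos φ₁ sin φ₂ − sin φ₁ cos φ₂ cos Δλ = -0.015326
θ = atan2(y, x) = -162.7038° → 197.2962° (mod 360°)

197.3°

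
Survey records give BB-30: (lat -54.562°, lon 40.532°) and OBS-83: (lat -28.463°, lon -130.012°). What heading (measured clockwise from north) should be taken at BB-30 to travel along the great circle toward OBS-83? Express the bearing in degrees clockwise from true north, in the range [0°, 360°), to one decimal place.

188.4°

Δλ = -170.5440°
y = sin Δλ · cos φ₂ = -0.144432
x = cos φ₁ sin φ₂ − sin φ₁ cos φ₂ cos Δλ = -0.982867
θ = atan2(y, x) = -171.6403° → 188.3597° (mod 360°)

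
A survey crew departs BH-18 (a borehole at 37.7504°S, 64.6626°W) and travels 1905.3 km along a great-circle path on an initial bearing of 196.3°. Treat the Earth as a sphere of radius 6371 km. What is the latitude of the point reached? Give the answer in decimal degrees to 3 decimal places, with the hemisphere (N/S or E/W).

δ = d/R = 1905.3/6371 = 0.299058 rad
φ₂ = arcsin(sin φ₁ cos δ + cos φ₁ sin δ cos θ)
   = arcsin(-0.61222·0.95561 + 0.79069·0.29462·-0.95981) = -53.96302°
λ₂ = λ₁ + atan2(sin θ sin δ cos φ₁, cos δ − sin φ₁ sin φ₂) = -72.74262°

53.963°S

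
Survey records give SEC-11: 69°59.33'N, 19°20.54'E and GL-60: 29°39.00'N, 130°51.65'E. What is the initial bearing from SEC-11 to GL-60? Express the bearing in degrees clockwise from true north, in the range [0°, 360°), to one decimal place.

59.9°

SEC-11: φ = +69.98883°, λ = +19.34233°
GL-60: φ = +29.65000°, λ = +130.86083°
Δλ = 111.5185°
y = sin Δλ · cos φ₂ = 0.808489
x = cos φ₁ sin φ₂ − sin φ₁ cos φ₂ cos Δλ = 0.468816
θ = atan2(y, x) = 59.8920° → 59.8920° (mod 360°)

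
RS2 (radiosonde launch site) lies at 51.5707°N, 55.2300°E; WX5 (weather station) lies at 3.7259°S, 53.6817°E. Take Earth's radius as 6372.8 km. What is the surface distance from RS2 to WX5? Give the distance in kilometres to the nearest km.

6152 km

Δφ = -55.2966°,  Δλ = -1.5483°
a = sin²(Δφ/2) + cos φ₁ cos φ₂ sin²(Δλ/2) = 0.215449
c = 2·arcsin(√a) = 0.965383 rad = 55.3124°
d = R·c = 6372.8 × 0.965383 = 6152.2 km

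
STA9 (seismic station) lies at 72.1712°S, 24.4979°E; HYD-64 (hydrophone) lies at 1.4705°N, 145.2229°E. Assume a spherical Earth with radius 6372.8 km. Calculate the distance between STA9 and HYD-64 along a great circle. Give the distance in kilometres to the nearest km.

11169 km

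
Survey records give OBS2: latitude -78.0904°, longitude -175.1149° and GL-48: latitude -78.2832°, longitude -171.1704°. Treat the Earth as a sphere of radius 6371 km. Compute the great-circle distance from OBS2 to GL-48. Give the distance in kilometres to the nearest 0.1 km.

Δφ = -0.1928°,  Δλ = 3.9445°
a = sin²(Δφ/2) + cos φ₁ cos φ₂ sin²(Δλ/2) = 0.000052
c = 2·arcsin(√a) = 0.014487 rad = 0.8300°
d = R·c = 6371 × 0.014487 = 92.3 km

92.3 km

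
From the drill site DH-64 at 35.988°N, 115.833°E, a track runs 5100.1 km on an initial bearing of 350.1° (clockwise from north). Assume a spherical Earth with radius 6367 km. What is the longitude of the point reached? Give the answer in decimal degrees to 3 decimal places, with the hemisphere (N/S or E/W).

75.899°E

δ = d/R = 5100.1/6367 = 0.801021 rad
φ₂ = arcsin(sin φ₁ cos δ + cos φ₁ sin δ cos θ)
   = arcsin(0.58762·0.69597 + 0.80914·0.71807·0.98511) = 78.91123°
λ₂ = λ₁ + atan2(sin θ sin δ cos φ₁, cos δ − sin φ₁ sin φ₂) = 75.89929°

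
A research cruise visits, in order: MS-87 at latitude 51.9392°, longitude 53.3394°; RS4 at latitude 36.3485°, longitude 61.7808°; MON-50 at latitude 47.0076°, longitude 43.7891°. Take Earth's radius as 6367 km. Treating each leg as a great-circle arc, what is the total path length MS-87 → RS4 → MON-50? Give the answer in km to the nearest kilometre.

3754 km

MS-87→RS4: c = 0.291455 rad, d = 1855.69 km
RS4→MON-50: c = 0.298125 rad, d = 1898.16 km
Total = 1855.69 + 1898.16 = 3753.85 km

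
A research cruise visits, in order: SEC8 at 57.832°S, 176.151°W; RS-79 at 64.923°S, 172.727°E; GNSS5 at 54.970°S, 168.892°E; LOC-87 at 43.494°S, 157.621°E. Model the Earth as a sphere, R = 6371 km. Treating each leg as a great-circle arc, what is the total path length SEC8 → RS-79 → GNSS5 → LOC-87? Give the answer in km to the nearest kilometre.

3622 km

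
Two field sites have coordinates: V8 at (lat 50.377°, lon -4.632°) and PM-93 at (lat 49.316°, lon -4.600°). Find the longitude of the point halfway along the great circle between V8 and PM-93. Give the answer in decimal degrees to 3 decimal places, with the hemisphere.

4.616°W

Bx = cos φ₂ cos Δλ = 0.651887,  By = cos φ₂ sin Δλ = 0.000364
φₘ = atan2(sin φ₁ + sin φ₂, √((cos φ₁ + Bx)² + By²)) = 49.84650°
λₘ = λ₁ + atan2(By, cos φ₁ + Bx) = -4.61582°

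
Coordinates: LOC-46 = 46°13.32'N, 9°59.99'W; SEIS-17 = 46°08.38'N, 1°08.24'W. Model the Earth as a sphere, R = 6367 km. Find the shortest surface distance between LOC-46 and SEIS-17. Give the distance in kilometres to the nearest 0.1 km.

681.6 km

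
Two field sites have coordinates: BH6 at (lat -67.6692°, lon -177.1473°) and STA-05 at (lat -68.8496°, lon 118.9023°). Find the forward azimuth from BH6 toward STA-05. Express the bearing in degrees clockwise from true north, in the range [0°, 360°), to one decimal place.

Δλ = -63.9504°
y = sin Δλ · cos φ₂ = -0.324163
x = cos φ₁ sin φ₂ − sin φ₁ cos φ₂ cos Δλ = -0.207789
θ = atan2(y, x) = -122.6599° → 237.3401° (mod 360°)

237.3°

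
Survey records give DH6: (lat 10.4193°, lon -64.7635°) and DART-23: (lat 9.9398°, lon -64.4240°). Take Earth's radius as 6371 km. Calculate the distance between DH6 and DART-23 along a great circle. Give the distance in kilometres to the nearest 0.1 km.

65.0 km

Δφ = -0.4795°,  Δλ = 0.3395°
a = sin²(Δφ/2) + cos φ₁ cos φ₂ sin²(Δλ/2) = 0.000026
c = 2·arcsin(√a) = 0.010201 rad = 0.5844°
d = R·c = 6371 × 0.010201 = 65.0 km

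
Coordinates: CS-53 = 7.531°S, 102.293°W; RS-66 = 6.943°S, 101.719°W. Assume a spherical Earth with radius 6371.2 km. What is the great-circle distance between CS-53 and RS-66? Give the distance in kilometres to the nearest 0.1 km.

Δφ = 0.5880°,  Δλ = 0.5740°
a = sin²(Δφ/2) + cos φ₁ cos φ₂ sin²(Δλ/2) = 0.000051
c = 2·arcsin(√a) = 0.014286 rad = 0.8185°
d = R·c = 6371.2 × 0.014286 = 91.0 km

91.0 km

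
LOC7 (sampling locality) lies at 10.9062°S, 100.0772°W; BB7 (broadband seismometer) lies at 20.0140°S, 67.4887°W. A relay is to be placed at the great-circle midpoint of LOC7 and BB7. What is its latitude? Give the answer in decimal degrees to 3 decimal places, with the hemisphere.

16.074°S

Bx = cos φ₂ cos Δλ = 0.791677,  By = cos φ₂ sin Δλ = 0.506075
φₘ = atan2(sin φ₁ + sin φ₂, √((cos φ₁ + Bx)² + By²)) = -16.07395°
λₘ = λ₁ + atan2(By, cos φ₁ + Bx) = -84.15189°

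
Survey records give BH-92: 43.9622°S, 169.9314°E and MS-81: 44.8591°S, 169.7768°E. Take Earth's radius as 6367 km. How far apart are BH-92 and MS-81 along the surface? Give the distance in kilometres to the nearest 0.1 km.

Δφ = -0.8969°,  Δλ = -0.1546°
a = sin²(Δφ/2) + cos φ₁ cos φ₂ sin²(Δλ/2) = 0.000062
c = 2·arcsin(√a) = 0.015772 rad = 0.9037°
d = R·c = 6367 × 0.015772 = 100.4 km

100.4 km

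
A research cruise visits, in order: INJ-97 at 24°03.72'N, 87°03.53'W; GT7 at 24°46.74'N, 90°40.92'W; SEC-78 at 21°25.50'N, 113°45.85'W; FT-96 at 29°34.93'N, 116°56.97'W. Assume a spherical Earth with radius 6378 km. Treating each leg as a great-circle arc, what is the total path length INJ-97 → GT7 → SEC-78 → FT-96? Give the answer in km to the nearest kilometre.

INJ-97: φ = +24.06200°, λ = -87.05883°
GT7: φ = +24.77900°, λ = -90.68200°
SEC-78: φ = +21.42500°, λ = -113.76417°
FT-96: φ = +29.58217°, λ = -116.94950°
INJ-97→GT7: c = 0.058921 rad, d = 375.80 km
GT7→SEC-78: c = 0.374682 rad, d = 2389.72 km
SEC-78→FT-96: c = 0.150929 rad, d = 962.62 km
Total = 375.80 + 2389.72 + 962.62 = 3728.14 km

3728 km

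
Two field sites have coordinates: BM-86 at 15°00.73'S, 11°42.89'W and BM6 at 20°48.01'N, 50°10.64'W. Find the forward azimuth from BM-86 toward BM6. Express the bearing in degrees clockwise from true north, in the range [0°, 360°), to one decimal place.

312.5°

BM-86: φ = -15.01217°, λ = -11.71483°
BM6: φ = +20.80017°, λ = -50.17733°
Δλ = -38.4625°
y = sin Δλ · cos φ₂ = -0.581463
x = cos φ₁ sin φ₂ − sin φ₁ cos φ₂ cos Δλ = 0.532591
θ = atan2(y, x) = -47.5119° → 312.4881° (mod 360°)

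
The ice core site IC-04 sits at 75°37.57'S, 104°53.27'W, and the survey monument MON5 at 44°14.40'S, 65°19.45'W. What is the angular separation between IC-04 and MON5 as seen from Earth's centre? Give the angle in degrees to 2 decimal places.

IC-04: φ = -75.62617°, λ = -104.88783°
MON5: φ = -44.24000°, λ = -65.32417°
Δφ = 31.3862°,  Δλ = 39.5637°
a = sin²(Δφ/2) + cos φ₁ cos φ₂ sin²(Δλ/2) = 0.093533
c = 2·arcsin(√a) = 0.621623 rad = 35.6164°

35.62°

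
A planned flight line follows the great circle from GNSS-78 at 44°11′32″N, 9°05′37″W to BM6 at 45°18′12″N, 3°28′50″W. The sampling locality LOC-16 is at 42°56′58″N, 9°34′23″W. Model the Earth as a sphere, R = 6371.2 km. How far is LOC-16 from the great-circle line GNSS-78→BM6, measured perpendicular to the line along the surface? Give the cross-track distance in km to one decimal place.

GNSS-78: φ = +44.19222°, λ = -9.09361°
BM6: φ = +45.30333°, λ = -3.48056°
LOC-16: φ = +42.94944°, λ = -9.57306°
δ₁₃ = central angle GNSS-78→LOC-16 = 0.022522 rad  (haversine)
θ₁₃ = bearing GNSS-78→LOC-16 = 195.782°,  θ₁₂ = bearing GNSS-78→BM6 = 72.461°
dₓₜ = R·arcsin(sin δ₁₃ · sin(θ₁₃ − θ₁₂)) = 6371.2·arcsin(0.02252·sin(123.321°)) = 119.899 km
|dₓₜ| = 119.899 km

119.9 km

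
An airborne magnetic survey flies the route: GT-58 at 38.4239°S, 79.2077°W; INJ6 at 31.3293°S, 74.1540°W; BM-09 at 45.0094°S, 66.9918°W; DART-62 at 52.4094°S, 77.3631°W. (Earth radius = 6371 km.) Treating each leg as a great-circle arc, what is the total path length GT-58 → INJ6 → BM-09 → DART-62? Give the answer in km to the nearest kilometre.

3675 km

GT-58→INJ6: c = 0.143356 rad, d = 913.32 km
INJ6→BM-09: c = 0.257934 rad, d = 1643.30 km
BM-09→DART-62: c = 0.175583 rad, d = 1118.64 km
Total = 913.32 + 1643.30 + 1118.64 = 3675.26 km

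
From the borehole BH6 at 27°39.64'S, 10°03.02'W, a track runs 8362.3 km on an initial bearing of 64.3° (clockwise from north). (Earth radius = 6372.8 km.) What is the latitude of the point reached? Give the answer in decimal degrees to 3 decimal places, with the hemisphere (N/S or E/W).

14.632°N

BH6: φ = -27.66067°, λ = -10.05033°
δ = d/R = 8362.3/6372.8 = 1.312186 rad
φ₂ = arcsin(sin φ₁ cos δ + cos φ₁ sin δ cos θ)
   = arcsin(-0.46423·0.25574 + 0.88571·0.96675·0.43366) = 14.63158°
λ₂ = λ₁ + atan2(sin θ sin δ cos φ₁, cos δ − sin φ₁ sin φ₂) = 54.14850°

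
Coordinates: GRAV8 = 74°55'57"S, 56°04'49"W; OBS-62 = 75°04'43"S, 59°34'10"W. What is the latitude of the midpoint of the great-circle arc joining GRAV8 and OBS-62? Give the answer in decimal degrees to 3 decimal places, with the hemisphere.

GRAV8: φ = -74.93250°, λ = -56.08028°
OBS-62: φ = -75.07861°, λ = -59.56944°
Bx = cos φ₂ cos Δλ = 0.257016,  By = cos φ₂ sin Δλ = -0.015671
φₘ = atan2(sin φ₁ + sin φ₂, √((cos φ₁ + Bx)² + By²)) = -75.01219°
λₘ = λ₁ + atan2(By, cos φ₁ + Bx) = -57.81655°

75.012°S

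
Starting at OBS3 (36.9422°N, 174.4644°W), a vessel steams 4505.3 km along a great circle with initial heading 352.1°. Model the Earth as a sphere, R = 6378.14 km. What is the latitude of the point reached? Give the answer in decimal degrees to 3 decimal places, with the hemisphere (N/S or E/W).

δ = d/R = 4505.3/6378.14 = 0.706366 rad
φ₂ = arcsin(sin φ₁ cos δ + cos φ₁ sin δ cos θ)
   = arcsin(0.60101·0.76073 + 0.79924·0.64907·0.99051) = 76.17895°
λ₂ = λ₁ + atan2(sin θ sin δ cos φ₁, cos δ − sin φ₁ sin φ₂) = 163.60756°

76.179°N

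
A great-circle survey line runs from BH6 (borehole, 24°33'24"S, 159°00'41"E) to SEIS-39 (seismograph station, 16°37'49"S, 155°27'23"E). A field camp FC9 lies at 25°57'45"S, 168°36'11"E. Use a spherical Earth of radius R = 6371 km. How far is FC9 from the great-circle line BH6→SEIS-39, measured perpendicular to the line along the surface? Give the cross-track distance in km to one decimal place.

BH6: φ = -24.55667°, λ = +159.01139°
SEIS-39: φ = -16.63028°, λ = +155.45639°
FC9: φ = -25.96250°, λ = +168.60306°
δ₁₃ = central angle BH6→FC9 = 0.153337 rad  (haversine)
θ₁₃ = bearing BH6→FC9 = 101.235°,  θ₁₂ = bearing BH6→SEIS-39 = 336.576°
dₓₜ = R·arcsin(sin δ₁₃ · sin(θ₁₃ − θ₁₂)) = 6371·arcsin(0.15274·sin(-235.341°)) = 802.530 km
|dₓₜ| = 802.530 km

802.5 km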